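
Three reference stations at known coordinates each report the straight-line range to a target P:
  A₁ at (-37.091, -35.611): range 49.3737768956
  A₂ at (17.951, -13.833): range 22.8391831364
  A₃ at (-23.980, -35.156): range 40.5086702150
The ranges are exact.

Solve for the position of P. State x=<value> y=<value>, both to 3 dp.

eq1: (x + 37.091)² + (y + 35.611)² = 49.3737768956²
eq2: (x − 17.951)² + (y + 13.833)² = 22.8391831364²
eq3: (x + 23.980)² + (y + 35.156)² = 40.5086702150²
eq3−eq2, eq3−eq1 (x²,y² cancel):
  83.862·x + 42.646·y = -178.070370
  -26.222·x − 0.910·y = 36.083384
det = 83.862·-0.910 − 42.646·-26.222 = 1041.948992
x = (-178.070370·-0.910 − 42.646·36.083384) / 1041.948992 = -1.321339
y = (83.862·36.083384 − -178.070370·-26.222) / 1041.948992 = -1.577176

x=-1.321 y=-1.577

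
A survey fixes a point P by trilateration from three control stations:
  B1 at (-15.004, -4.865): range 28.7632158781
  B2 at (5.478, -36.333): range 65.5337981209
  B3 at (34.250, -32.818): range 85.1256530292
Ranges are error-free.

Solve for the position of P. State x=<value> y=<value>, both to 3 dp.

eq1: (x + 15.004)² + (y + 4.865)² = 28.7632158781²
eq2: (x − 5.478)² + (y + 36.333)² = 65.5337981209²
eq3: (x − 34.250)² + (y + 32.818)² = 85.1256530292²
eq1−eq3, eq1−eq2 (x²,y² cancel):
  98.508·x − 55.906·y = -4417.758833
  40.964·x − 62.936·y = -2366.048977
det = 98.508·-62.936 − -55.906·40.964 = -3909.566104
x = (-4417.758833·-62.936 − -55.906·-2366.048977) / -3909.566104 = -37.282842
y = (98.508·-2366.048977 − -4417.758833·40.964) / -3909.566104 = 13.327740

x=-37.283 y=13.328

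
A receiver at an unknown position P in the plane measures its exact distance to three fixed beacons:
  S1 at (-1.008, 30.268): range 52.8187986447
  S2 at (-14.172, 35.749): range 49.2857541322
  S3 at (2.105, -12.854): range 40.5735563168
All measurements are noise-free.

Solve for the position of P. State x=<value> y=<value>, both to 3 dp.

eq1: (x + 1.008)² + (y − 30.268)² = 52.8187986447²
eq2: (x + 14.172)² + (y − 35.749)² = 49.2857541322²
eq3: (x − 2.105)² + (y + 12.854)² = 40.5735563168²
eq3−eq1, eq3−eq2 (x²,y² cancel):
  -6.226·x + 86.244·y = -396.100471
  -32.554·x + 97.206·y = 526.308156
det = -6.226·97.206 − 86.244·-32.554 = 2202.382620
x = (-396.100471·97.206 − 86.244·526.308156) / 2202.382620 = -38.092501
y = (-6.226·526.308156 − -396.100471·-32.554) / 2202.382620 = -7.342707

x=-38.093 y=-7.343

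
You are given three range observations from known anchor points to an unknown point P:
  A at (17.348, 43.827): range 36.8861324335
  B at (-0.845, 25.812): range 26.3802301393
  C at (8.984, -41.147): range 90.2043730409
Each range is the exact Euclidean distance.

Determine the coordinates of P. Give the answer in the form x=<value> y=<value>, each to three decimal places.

eq1: (x − 17.348)² + (y − 43.827)² = 36.8861324335²
eq2: (x + 0.845)² + (y − 25.812)² = 26.3802301393²
eq3: (x − 8.984)² + (y + 41.147)² = 90.2043730409²
eq3−eq2, eq3−eq1 (x²,y² cancel):
  -19.658·x + 133.918·y = 6334.097877
  16.728·x + 169.948·y = 7224.213318
det = -19.658·169.948 − 133.918·16.728 = -5581.018088
x = (6334.097877·169.948 − 133.918·7224.213318) / -5581.018088 = -19.533186
y = (-19.658·7224.213318 − 6334.097877·16.728) / -5581.018088 = 44.431029

x=-19.533 y=44.431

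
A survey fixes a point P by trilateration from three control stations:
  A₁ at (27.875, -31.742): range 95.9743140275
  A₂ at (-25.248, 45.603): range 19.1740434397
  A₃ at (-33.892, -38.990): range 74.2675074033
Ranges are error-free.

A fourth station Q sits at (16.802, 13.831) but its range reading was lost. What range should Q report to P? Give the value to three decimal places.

eq1: (x − 27.875)² + (y + 31.742)² = 95.9743140275²
eq2: (x + 25.248)² + (y − 45.603)² = 19.1740434397²
eq3: (x + 33.892)² + (y + 38.990)² = 74.2675074033²
eq2−eq3, eq2−eq1 (x²,y² cancel):
  -17.288·x − 169.186·y = -5196.226063
  106.246·x − 154.690·y = -9775.949935
det = -17.288·-154.690 − -169.186·106.246 = 20649.616476
x = (-5196.226063·-154.690 − -169.186·-9775.949935) / 20649.616476 = -41.170240
y = (-17.288·-9775.949935 − -5196.226063·106.246) / 20649.616476 = 34.920012
|P − Q| = √((-41.170240 − 16.802)² + (34.920012 − 13.831)²) = 61.688954

61.689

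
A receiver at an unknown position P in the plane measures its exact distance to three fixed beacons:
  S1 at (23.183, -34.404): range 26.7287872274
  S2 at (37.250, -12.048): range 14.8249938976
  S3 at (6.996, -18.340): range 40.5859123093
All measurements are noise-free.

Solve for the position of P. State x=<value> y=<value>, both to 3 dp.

x=47.322 y=-22.926

eq1: (x − 23.183)² + (y + 34.404)² = 26.7287872274²
eq2: (x − 37.250)² + (y + 12.048)² = 14.8249938976²
eq3: (x − 6.996)² + (y + 18.340)² = 40.5859123093²
eq2−eq1, eq2−eq3 (x²,y² cancel):
  -28.134·x − 44.712·y = -306.277722
  -60.508·x − 12.584·y = -2574.853022
det = -28.134·-12.584 − -44.712·-60.508 = -2351.395440
x = (-306.277722·-12.584 − -44.712·-2574.853022) / -2351.395440 = 47.321955
y = (-28.134·-2574.853022 − -306.277722·-60.508) / -2351.395440 = -22.926243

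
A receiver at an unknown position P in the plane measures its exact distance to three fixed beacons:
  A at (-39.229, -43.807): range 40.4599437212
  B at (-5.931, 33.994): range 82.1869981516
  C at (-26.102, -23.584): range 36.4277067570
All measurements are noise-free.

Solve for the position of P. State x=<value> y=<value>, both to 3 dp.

x=1.024 y=-47.898

eq1: (x + 39.229)² + (y + 43.807)² = 40.4599437212²
eq2: (x + 5.931)² + (y − 33.994)² = 82.1869981516²
eq3: (x + 26.102)² + (y + 23.584)² = 36.4277067570²
eq3−eq2, eq3−eq1 (x²,y² cancel):
  40.342·x + 115.156·y = -5474.475509
  -26.254·x − 40.446·y = 1910.419004
det = 40.342·-40.446 − 115.156·-26.254 = 1391.633092
x = (-5474.475509·-40.446 − 115.156·1910.419004) / 1391.633092 = 1.023564
y = (40.342·1910.419004 − -5474.475509·-26.254) / 1391.633092 = -47.898226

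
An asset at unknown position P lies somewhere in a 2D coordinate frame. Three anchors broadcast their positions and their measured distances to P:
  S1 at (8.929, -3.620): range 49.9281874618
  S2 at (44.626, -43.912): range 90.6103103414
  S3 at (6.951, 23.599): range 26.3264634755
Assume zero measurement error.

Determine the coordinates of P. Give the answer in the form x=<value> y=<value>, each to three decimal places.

x=23.378 y=44.172

eq1: (x − 8.929)² + (y + 3.620)² = 49.9281874618²
eq2: (x − 44.626)² + (y + 43.912)² = 90.6103103414²
eq3: (x − 6.951)² + (y − 23.599)² = 26.3264634755²
eq3−eq1, eq3−eq2 (x²,y² cancel):
  3.956·x − 54.438·y = -2312.138985
  75.350·x − 135.022·y = -4202.631243
det = 3.956·-135.022 − -54.438·75.350 = 3567.756268
x = (-2312.138985·-135.022 − -54.438·-4202.631243) / 3567.756268 = 23.377940
y = (3.956·-4202.631243 − -2312.138985·75.350) / 3567.756268 = 44.171757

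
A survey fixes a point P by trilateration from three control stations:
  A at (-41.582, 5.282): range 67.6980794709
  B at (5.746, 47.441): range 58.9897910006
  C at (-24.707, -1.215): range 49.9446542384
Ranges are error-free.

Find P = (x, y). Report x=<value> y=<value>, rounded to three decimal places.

eq1: (x + 41.582)² + (y − 5.282)² = 67.6980794709²
eq2: (x − 5.746)² + (y − 47.441)² = 58.9897910006²
eq3: (x + 24.707)² + (y + 1.215)² = 49.9446542384²
eq3−eq2, eq3−eq1 (x²,y² cancel):
  60.906·x + 97.312·y = 686.425968
  -33.750·x + 12.994·y = -943.511303
det = 60.906·12.994 − 97.312·-33.750 = 4075.692564
x = (686.425968·12.994 − 97.312·-943.511303) / 4075.692564 = 24.715895
y = (60.906·-943.511303 − 686.425968·-33.750) / 4075.692564 = -8.415410

x=24.716 y=-8.415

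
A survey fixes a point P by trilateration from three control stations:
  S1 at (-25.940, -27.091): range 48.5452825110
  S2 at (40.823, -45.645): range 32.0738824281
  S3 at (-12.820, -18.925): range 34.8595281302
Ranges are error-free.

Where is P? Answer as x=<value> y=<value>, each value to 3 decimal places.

x=22.032 y=-19.652

eq1: (x + 25.940)² + (y + 27.091)² = 48.5452825110²
eq2: (x − 40.823)² + (y + 45.645)² = 32.0738824281²
eq3: (x + 12.820)² + (y + 18.925)² = 34.8595281302²
eq3−eq1, eq3−eq2 (x²,y² cancel):
  -26.240·x − 16.332·y = -257.159897
  107.286·x − 53.440·y = 3413.928096
det = -26.240·-53.440 − -16.332·107.286 = 3154.460552
x = (-257.159897·-53.440 − -16.332·3413.928096) / 3154.460552 = 22.031944
y = (-26.240·3413.928096 − -257.159897·107.286) / 3154.460552 = -19.652113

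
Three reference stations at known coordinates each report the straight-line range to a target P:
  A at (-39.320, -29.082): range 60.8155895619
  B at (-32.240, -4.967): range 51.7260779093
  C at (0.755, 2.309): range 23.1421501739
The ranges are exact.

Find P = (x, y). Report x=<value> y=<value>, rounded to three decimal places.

x=19.019 y=-11.903

eq1: (x + 39.320)² + (y + 29.082)² = 60.8155895619²
eq2: (x + 32.240)² + (y + 4.967)² = 51.7260779093²
eq3: (x − 0.755)² + (y − 2.309)² = 23.1421501739²
eq3−eq2, eq3−eq1 (x²,y² cancel):
  -65.990·x − 14.552·y = -1081.840838
  -80.150·x − 62.782·y = -777.053201
det = -65.990·-62.782 − -14.552·-80.150 = 2976.641380
x = (-1081.840838·-62.782 − -14.552·-777.053201) / 2976.641380 = 19.018903
y = (-65.990·-777.053201 − -1081.840838·-80.150) / 2976.641380 = -11.903282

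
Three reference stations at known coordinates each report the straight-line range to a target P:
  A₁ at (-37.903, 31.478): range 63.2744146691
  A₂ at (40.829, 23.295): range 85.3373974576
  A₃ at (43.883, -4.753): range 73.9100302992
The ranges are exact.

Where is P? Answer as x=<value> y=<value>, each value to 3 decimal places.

eq1: (x + 37.903)² + (y − 31.478)² = 63.2744146691²
eq2: (x − 40.829)² + (y − 23.295)² = 85.3373974576²
eq3: (x − 43.883)² + (y + 4.753)² = 73.9100302992²
eq1−eq3, eq1−eq2 (x²,y² cancel):
  163.572·x − 72.462·y = -1938.234222
  157.464·x − 16.366·y = -3496.657480
det = 163.572·-16.366 − -72.462·157.464 = 8733.137016
x = (-1938.234222·-16.366 − -72.462·-3496.657480) / 8733.137016 = -25.380760
y = (163.572·-3496.657480 − -1938.234222·157.464) / 8733.137016 = -30.544940

x=-25.381 y=-30.545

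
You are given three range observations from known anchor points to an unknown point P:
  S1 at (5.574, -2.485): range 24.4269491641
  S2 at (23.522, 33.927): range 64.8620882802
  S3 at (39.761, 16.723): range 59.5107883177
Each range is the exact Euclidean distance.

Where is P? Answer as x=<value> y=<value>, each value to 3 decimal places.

x=-1.949 y=-25.725

eq1: (x − 5.574)² + (y + 2.485)² = 24.4269491641²
eq2: (x − 23.522)² + (y − 33.927)² = 64.8620882802²
eq3: (x − 39.761)² + (y − 16.723)² = 59.5107883177²
eq2−eq1, eq2−eq3 (x²,y² cancel):
  -35.896·x − 72.824·y = 1943.333539
  32.478·x − 34.408·y = 821.826607
det = -35.896·-34.408 − -72.824·32.478 = 3600.287440
x = (1943.333539·-34.408 − -72.824·821.826607) / 3600.287440 = -1.949155
y = (-35.896·821.826607 − 1943.333539·32.478) / 3600.287440 = -25.724578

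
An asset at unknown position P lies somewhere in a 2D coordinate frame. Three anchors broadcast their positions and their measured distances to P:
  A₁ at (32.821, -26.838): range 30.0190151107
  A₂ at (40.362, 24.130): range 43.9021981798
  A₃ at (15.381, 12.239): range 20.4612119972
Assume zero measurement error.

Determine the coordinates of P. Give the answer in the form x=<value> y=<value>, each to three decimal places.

x=9.885 y=-7.470

eq1: (x − 32.821)² + (y + 26.838)² = 30.0190151107²
eq2: (x − 40.362)² + (y − 24.130)² = 43.9021981798²
eq3: (x − 15.381)² + (y − 12.239)² = 20.4612119972²
eq2−eq1, eq2−eq3 (x²,y² cancel):
  -15.082·x − 101.936·y = 612.410078
  -49.962·x − 23.782·y = -316.237853
det = -15.082·-23.782 − -101.936·-49.962 = -4734.246308
x = (612.410078·-23.782 − -101.936·-316.237853) / -4734.246308 = 9.885493
y = (-15.082·-316.237853 − 612.410078·-49.962) / -4734.246308 = -7.470404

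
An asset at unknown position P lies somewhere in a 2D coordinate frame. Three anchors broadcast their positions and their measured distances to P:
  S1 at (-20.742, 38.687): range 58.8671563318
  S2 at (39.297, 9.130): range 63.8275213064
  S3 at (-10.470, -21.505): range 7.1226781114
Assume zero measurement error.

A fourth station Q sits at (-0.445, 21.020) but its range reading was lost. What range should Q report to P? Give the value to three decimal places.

44.487

eq1: (x + 20.742)² + (y − 38.687)² = 58.8671563318²
eq2: (x − 39.297)² + (y − 9.130)² = 63.8275213064²
eq3: (x + 10.470)² + (y + 21.505)² = 7.1226781114²
eq3−eq1, eq3−eq2 (x²,y² cancel):
  -20.544·x + 120.384·y = -2059.780943
  99.534·x + 61.270·y = -2967.694749
det = -20.544·61.270 − 120.384·99.534 = -13241.031936
x = (-2059.780943·61.270 − 120.384·-2967.694749) / -13241.031936 = -17.450316
y = (-20.544·-2967.694749 − -2059.780943·99.534) / -13241.031936 = -20.088053
|P − Q| = √((-17.450316 − -0.445)² + (-20.088053 − 21.020)²) = 44.486546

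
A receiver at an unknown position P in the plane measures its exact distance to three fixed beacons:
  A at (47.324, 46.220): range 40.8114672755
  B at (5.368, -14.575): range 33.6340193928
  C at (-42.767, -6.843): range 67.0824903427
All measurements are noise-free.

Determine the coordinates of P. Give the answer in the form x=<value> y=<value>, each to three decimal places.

x=20.498 y=15.464

eq1: (x − 47.324)² + (y − 46.220)² = 40.8114672755²
eq2: (x − 5.368)² + (y + 14.575)² = 33.6340193928²
eq3: (x + 42.767)² + (y + 6.843)² = 67.0824903427²
eq2−eq1, eq2−eq3 (x²,y² cancel):
  83.912·x + 121.590·y = 3600.274726
  -96.270·x + 15.464·y = -1734.216361
det = 83.912·15.464 − 121.590·-96.270 = 13003.084468
x = (3600.274726·15.464 − 121.590·-1734.216361) / 13003.084468 = 20.498061
y = (83.912·-1734.216361 − 3600.274726·-96.270) / 13003.084468 = 15.463784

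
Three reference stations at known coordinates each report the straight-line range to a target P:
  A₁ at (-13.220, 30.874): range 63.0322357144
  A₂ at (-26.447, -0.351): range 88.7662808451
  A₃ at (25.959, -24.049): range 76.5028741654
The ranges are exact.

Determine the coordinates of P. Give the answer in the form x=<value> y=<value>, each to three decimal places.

x=46.996 y=49.505

eq1: (x + 13.220)² + (y − 30.874)² = 63.0322357144²
eq2: (x + 26.447)² + (y + 0.351)² = 88.7662808451²
eq3: (x − 25.959)² + (y + 24.049)² = 76.5028741654²
eq1−eq3, eq1−eq2 (x²,y² cancel):
  78.358·x − 109.846·y = -1755.375210
  -26.454·x − 62.450·y = -4334.795142
det = 78.358·-62.450 − -109.846·-26.454 = -7799.323184
x = (-1755.375210·-62.450 − -109.846·-4334.795142) / -7799.323184 = 46.995966
y = (78.358·-4334.795142 − -1755.375210·-26.454) / -7799.323184 = 49.504626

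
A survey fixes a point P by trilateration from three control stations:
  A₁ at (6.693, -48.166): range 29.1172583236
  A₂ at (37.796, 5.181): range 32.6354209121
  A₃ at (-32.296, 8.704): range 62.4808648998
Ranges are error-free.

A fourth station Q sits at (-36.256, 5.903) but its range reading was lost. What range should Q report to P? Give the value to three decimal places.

eq1: (x − 6.693)² + (y + 48.166)² = 29.1172583236²
eq2: (x − 37.796)² + (y − 5.181)² = 32.6354209121²
eq3: (x + 32.296)² + (y − 8.704)² = 62.4808648998²
eq1−eq2, eq1−eq3 (x²,y² cancel):
  62.206·x + 106.694·y = -1126.635394
  -77.978·x + 113.740·y = -4302.012319
det = 62.206·113.740 − 106.694·-77.978 = 15395.095172
x = (-1126.635394·113.740 − 106.694·-4302.012319) / 15395.095172 = 21.490961
y = (62.206·-4302.012319 − -1126.635394·-77.978) / 15395.095172 = -23.089416
|P − Q| = √((21.490961 − -36.256)² + (-23.089416 − 5.903)²) = 64.616342

64.616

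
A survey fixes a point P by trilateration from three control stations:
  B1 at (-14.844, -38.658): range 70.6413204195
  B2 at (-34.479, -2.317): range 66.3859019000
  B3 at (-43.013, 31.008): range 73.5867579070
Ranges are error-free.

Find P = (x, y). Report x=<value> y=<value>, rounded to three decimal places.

x=29.152 y=16.610

eq1: (x + 14.844)² + (y + 38.658)² = 70.6413204195²
eq2: (x + 34.479)² + (y + 2.317)² = 66.3859019000²
eq3: (x + 43.013)² + (y − 31.008)² = 73.5867579070²
eq2−eq3, eq2−eq1 (x²,y² cancel):
  -17.068·x + 66.650·y = 609.521335
  39.270·x − 72.682·y = -62.492810
det = -17.068·-72.682 − 66.650·39.270 = -1376.809124
x = (609.521335·-72.682 − 66.650·-62.492810) / -1376.809124 = 29.151524
y = (-17.068·-62.492810 − 609.521335·39.270) / -1376.809124 = 16.610346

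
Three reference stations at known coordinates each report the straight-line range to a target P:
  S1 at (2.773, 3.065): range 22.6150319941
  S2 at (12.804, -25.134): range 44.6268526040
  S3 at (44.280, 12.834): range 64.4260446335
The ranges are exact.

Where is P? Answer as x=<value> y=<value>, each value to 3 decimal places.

eq1: (x − 2.773)² + (y − 3.065)² = 22.6150319941²
eq2: (x − 12.804)² + (y + 25.134)² = 44.6268526040²
eq3: (x − 44.280)² + (y − 12.834)² = 64.4260446335²
eq3−eq1, eq3−eq2 (x²,y² cancel):
  -83.014·x − 19.538·y = 1530.929353
  -62.952·x − 75.936·y = 829.389670
det = -83.014·-75.936 − -19.538·-62.952 = 5073.794928
x = (1530.929353·-75.936 − -19.538·829.389670) / 5073.794928 = -19.718581
y = (-83.014·829.389670 − 1530.929353·-62.952) / 5073.794928 = 5.424758

x=-19.719 y=5.425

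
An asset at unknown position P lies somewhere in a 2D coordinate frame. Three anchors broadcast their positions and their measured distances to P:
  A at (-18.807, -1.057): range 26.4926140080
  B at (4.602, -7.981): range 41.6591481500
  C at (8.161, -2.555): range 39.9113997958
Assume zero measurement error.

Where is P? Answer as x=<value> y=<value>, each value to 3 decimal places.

x=-20.333 y=25.392

eq1: (x + 18.807)² + (y + 1.057)² = 26.4926140080²
eq2: (x − 4.602)² + (y + 7.981)² = 41.6591481500²
eq3: (x − 8.161)² + (y + 2.555)² = 39.9113997958²
eq2−eq1, eq2−eq3 (x²,y² cancel):
  -46.818·x + 13.848·y = 1303.571761
  7.118·x + 10.852·y = 130.819972
det = -46.818·10.852 − 13.848·7.118 = -606.639000
x = (1303.571761·10.852 − 13.848·130.819972) / -606.639000 = -20.332959
y = (-46.818·130.819972 − 1303.571761·7.118) / -606.639000 = 25.391630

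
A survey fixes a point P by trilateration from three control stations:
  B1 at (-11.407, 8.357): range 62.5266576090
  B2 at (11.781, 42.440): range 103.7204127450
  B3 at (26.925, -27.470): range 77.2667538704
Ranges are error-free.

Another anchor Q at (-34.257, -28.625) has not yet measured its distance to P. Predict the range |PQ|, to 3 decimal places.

eq1: (x + 11.407)² + (y − 8.357)² = 62.5266576090²
eq2: (x − 11.781)² + (y − 42.440)² = 103.7204127450²
eq3: (x − 26.925)² + (y + 27.470)² = 77.2667538704²
eq2−eq3, eq2−eq1 (x²,y² cancel):
  30.288·x − 139.820·y = 4327.383730
  -46.376·x − 68.166·y = 5108.354645
det = 30.288·-68.166 − -139.820·-46.376 = -8548.904128
x = (4327.383730·-68.166 − -139.820·5108.354645) / -8548.904128 = -49.043679
y = (30.288·5108.354645 − 4327.383730·-46.376) / -8548.904128 = -41.573585
|P − Q| = √((-49.043679 − -34.257)² + (-41.573585 − -28.625)²) = 19.654814

19.655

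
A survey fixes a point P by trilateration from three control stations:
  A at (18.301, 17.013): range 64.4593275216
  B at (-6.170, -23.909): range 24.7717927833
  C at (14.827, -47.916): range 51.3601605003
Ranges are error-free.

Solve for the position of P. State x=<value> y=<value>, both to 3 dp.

x=-30.932 y=-24.593

eq1: (x − 18.301)² + (y − 17.013)² = 64.4593275216²
eq2: (x + 6.170)² + (y + 23.909)² = 24.7717927833²
eq3: (x − 14.827)² + (y + 47.916)² = 51.3601605003²
eq1−eq2, eq1−eq3 (x²,y² cancel):
  -48.942·x − 81.844·y = 3526.703598
  -6.948·x − 129.858·y = 3408.553033
det = -48.942·-129.858 − -81.844·-6.948 = 5786.858124
x = (3526.703598·-129.858 − -81.844·3408.553033) / 5786.858124 = -30.932340
y = (-48.942·3408.553033 − 3526.703598·-6.948) / 5786.858124 = -24.593288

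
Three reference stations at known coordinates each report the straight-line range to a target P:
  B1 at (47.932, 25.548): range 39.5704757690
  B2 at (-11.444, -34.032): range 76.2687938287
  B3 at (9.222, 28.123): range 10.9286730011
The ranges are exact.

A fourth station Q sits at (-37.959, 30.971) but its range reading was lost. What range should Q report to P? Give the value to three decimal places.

49.310

eq1: (x − 47.932)² + (y − 25.548)² = 39.5704757690²
eq2: (x + 11.444)² + (y + 34.032)² = 76.2687938287²
eq3: (x − 9.222)² + (y − 28.123)² = 10.9286730011²
eq1−eq3, eq1−eq2 (x²,y² cancel):
  -77.420·x + 5.150·y = -627.841856
  -118.752·x − 119.160·y = -5912.141127
det = -77.420·-119.160 − 5.150·-118.752 = 9836.940000
x = (-627.841856·-119.160 − 5.150·-5912.141127) / 9836.940000 = 10.700600
y = (-77.420·-5912.141127 − -627.841856·-118.752) / 9836.940000 = 38.951187
|P − Q| = √((10.700600 − -37.959)² + (38.951187 − 30.971)²) = 49.309635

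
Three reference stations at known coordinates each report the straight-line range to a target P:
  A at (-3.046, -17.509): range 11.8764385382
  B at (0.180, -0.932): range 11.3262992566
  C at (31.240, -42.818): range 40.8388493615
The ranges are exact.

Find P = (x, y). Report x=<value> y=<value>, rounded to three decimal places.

x=6.444 y=-10.368

eq1: (x + 3.046)² + (y + 17.509)² = 11.8764385382²
eq2: (x − 0.180)² + (y + 0.932)² = 11.3262992566²
eq3: (x − 31.240)² + (y + 42.818)² = 40.8388493615²
eq3−eq2, eq3−eq1 (x²,y² cancel):
  -62.120·x + 83.772·y = -1268.891138
  -68.572·x + 50.618·y = -966.713702
det = -62.120·50.618 − 83.772·-68.572 = 2600.023424
x = (-1268.891138·50.618 − 83.772·-966.713702) / 2600.023424 = 6.444099
y = (-62.120·-966.713702 − -1268.891138·-68.572) / 2600.023424 = -10.368425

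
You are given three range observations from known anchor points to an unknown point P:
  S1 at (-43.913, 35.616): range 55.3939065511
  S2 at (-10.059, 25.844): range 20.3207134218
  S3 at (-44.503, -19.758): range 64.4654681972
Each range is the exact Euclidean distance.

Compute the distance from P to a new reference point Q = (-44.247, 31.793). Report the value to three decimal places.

54.564

eq1: (x + 43.913)² + (y − 35.616)² = 55.3939065511²
eq2: (x + 10.059)² + (y − 25.844)² = 20.3207134218²
eq3: (x + 44.503)² + (y + 19.758)² = 64.4654681972²
eq1−eq3, eq1−eq2 (x²,y² cancel):
  -1.180·x − 110.748·y = -1913.267159
  67.708·x − 19.544·y = 227.798281
det = -1.180·-19.544 − -110.748·67.708 = 7521.587504
x = (-1913.267159·-19.544 − -110.748·227.798281) / 7521.587504 = 8.325516
y = (-1.180·227.798281 − -1913.267159·67.708) / 7521.587504 = 17.187155
|P − Q| = √((8.325516 − -44.247)² + (17.187155 − 31.793)²) = 54.563726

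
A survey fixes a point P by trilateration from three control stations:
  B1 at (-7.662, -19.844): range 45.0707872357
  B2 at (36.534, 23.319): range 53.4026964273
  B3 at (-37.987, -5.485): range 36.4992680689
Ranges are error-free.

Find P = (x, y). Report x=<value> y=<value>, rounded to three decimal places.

eq1: (x + 7.662)² + (y + 19.844)² = 45.0707872357²
eq2: (x − 36.534)² + (y − 23.319)² = 53.4026964273²
eq3: (x + 37.987)² + (y + 5.485)² = 36.4992680689²
eq3−eq1, eq3−eq2 (x²,y² cancel):
  60.650·x − 28.718·y = -1719.786106
  149.042·x + 57.608·y = -1114.239893
det = 60.650·57.608 − -28.718·149.042 = 7774.113356
x = (-1719.786106·57.608 − -28.718·-1114.239893) / 7774.113356 = -16.860081
y = (60.650·-1114.239893 − -1719.786106·149.042) / 7774.113356 = 24.278230

x=-16.860 y=24.278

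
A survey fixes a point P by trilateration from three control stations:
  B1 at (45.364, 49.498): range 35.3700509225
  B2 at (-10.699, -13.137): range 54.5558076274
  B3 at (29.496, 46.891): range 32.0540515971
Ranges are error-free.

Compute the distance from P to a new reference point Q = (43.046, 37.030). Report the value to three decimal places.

22.770

eq1: (x − 45.364)² + (y − 49.498)² = 35.3700509225²
eq2: (x + 10.699)² + (y + 13.137)² = 54.5558076274²
eq3: (x − 29.496)² + (y − 46.891)² = 32.0540515971²
eq3−eq1, eq3−eq2 (x²,y² cancel):
  31.736·x + 5.214·y = 1215.586325
  -80.390·x − 120.056·y = -4730.604449
det = 31.736·-120.056 − 5.214·-80.390 = -3390.943756
x = (1215.586325·-120.056 − 5.214·-4730.604449) / -3390.943756 = 35.763808
y = (31.736·-4730.604449 − 1215.586325·-80.390) / -3390.943756 = 15.455720
|P − Q| = √((35.763808 − 43.046)² + (15.455720 − 37.030)²) = 22.770153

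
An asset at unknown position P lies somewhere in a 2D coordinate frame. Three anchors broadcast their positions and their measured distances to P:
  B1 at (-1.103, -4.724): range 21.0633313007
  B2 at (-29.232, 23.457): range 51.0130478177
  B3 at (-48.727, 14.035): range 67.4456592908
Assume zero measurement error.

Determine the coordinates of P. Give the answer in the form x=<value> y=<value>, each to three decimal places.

x=17.993 y=4.165

eq1: (x + 1.103)² + (y + 4.724)² = 21.0633313007²
eq2: (x + 29.232)² + (y − 23.457)² = 51.0130478177²
eq3: (x + 48.727)² + (y − 14.035)² = 67.4456592908²
eq1−eq2, eq1−eq3 (x²,y² cancel):
  -56.258·x + 56.362·y = -777.459234
  -95.248·x + 37.518·y = -1557.484063
det = -56.258·37.518 − 56.362·-95.248 = 3257.680132
x = (-777.459234·37.518 − 56.362·-1557.484063) / 3257.680132 = 17.992620
y = (-56.258·-1557.484063 − -777.459234·-95.248) / 3257.680132 = 4.165388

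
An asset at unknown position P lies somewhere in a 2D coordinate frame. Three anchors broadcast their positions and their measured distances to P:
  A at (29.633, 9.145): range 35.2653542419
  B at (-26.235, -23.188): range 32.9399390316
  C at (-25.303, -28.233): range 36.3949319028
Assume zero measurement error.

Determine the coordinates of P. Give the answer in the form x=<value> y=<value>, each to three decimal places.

x=-4.878 y=1.890

eq1: (x − 29.633)² + (y − 9.145)² = 35.2653542419²
eq2: (x + 26.235)² + (y + 23.188)² = 32.9399390316²
eq3: (x + 25.303)² + (y + 28.233)² = 36.3949319028²
eq3−eq1, eq3−eq2 (x²,y² cancel):
  109.872·x + 74.756·y = -394.652526
  -1.864·x + 10.090·y = 28.165956
det = 109.872·10.090 − 74.756·-1.864 = 1247.953664
x = (-394.652526·10.090 − 74.756·28.165956) / 1247.953664 = -4.878080
y = (109.872·28.165956 − -394.652526·-1.864) / 1247.953664 = 1.890309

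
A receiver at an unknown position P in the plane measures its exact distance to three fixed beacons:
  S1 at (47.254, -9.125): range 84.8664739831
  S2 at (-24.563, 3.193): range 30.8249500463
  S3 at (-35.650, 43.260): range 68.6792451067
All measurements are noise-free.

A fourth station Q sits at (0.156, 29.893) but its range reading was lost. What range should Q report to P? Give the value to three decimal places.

eq1: (x − 47.254)² + (y + 9.125)² = 84.8664739831²
eq2: (x + 24.563)² + (y − 3.193)² = 30.8249500463²
eq3: (x + 35.650)² + (y − 43.260)² = 68.6792451067²
eq2−eq3, eq2−eq1 (x²,y² cancel):
  -22.174·x + 80.134·y = -1237.847281
  143.634·x − 24.636·y = -4549.470938
det = -22.174·-24.636 − 80.134·143.634 = -10963.688292
x = (-1237.847281·-24.636 − 80.134·-4549.470938) / -10963.688292 = -36.033760
y = (-22.174·-4549.470938 − -1237.847281·143.634) / -10963.688292 = -25.418173
|P − Q| = √((-36.033760 − 0.156)² + (-25.418173 − 29.893)²) = 66.098597

66.099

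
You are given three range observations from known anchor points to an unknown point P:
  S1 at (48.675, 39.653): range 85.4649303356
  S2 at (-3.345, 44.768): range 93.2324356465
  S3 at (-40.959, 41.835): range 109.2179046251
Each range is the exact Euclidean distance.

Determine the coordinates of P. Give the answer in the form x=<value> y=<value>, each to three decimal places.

eq1: (x − 48.675)² + (y − 39.653)² = 85.4649303356²
eq2: (x + 3.345)² + (y − 44.768)² = 93.2324356465²
eq3: (x + 40.959)² + (y − 41.835)² = 109.2179046251²
eq2−eq1, eq2−eq3 (x²,y² cancel):
  104.040·x − 10.230·y = 3314.285924
  -75.228·x − 5.866·y = -1823.819577
det = 104.040·-5.866 − -10.230·-75.228 = -1379.881080
x = (3314.285924·-5.866 − -10.230·-1823.819577) / -1379.881080 = 27.610550
y = (104.040·-1823.819577 − 3314.285924·-75.228) / -1379.881080 = -43.175396

x=27.611 y=-43.175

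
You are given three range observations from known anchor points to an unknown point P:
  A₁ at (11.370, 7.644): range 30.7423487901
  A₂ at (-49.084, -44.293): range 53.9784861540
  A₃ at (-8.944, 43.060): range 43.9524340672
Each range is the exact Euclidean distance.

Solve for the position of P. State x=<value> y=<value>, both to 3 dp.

x=-18.444 y=0.147

eq1: (x − 11.370)² + (y − 7.644)² = 30.7423487901²
eq2: (x + 49.084)² + (y + 44.293)² = 53.9784861540²
eq3: (x + 8.944)² + (y − 43.060)² = 43.9524340672²
eq2−eq3, eq2−eq1 (x²,y² cancel):
  80.280·x + 174.706·y = -1455.089662
  120.908·x + 103.874·y = -2214.816311
det = 80.280·103.874 − 174.706·120.908 = -12784.348328
x = (-1455.089662·103.874 − 174.706·-2214.816311) / -12784.348328 = -18.444093
y = (80.280·-2214.816311 − -1455.089662·120.908) / -12784.348328 = 0.146544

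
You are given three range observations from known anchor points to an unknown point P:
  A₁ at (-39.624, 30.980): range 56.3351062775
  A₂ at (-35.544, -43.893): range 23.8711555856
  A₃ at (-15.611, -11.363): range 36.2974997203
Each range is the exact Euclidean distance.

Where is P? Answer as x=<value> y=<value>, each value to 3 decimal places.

x=-49.451 y=-24.491

eq1: (x + 39.624)² + (y − 30.980)² = 56.3351062775²
eq2: (x + 35.544)² + (y + 43.893)² = 23.8711555856²
eq3: (x + 15.611)² + (y + 11.363)² = 36.2974997203²
eq3−eq2, eq3−eq1 (x²,y² cancel):
  -39.866·x − 65.060·y = 3564.826712
  -48.026·x + 84.686·y = 300.864973
det = -39.866·84.686 − -65.060·-48.026 = -6500.663636
x = (3564.826712·84.686 − -65.060·300.864973) / -6500.663636 = -49.451134
y = (-39.866·300.864973 − 3564.826712·-48.026) / -6500.663636 = -24.491359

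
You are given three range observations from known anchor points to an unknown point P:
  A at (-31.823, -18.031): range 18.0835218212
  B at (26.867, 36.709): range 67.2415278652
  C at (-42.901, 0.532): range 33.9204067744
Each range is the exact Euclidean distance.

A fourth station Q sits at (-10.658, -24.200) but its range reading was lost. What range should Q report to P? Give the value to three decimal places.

7.977

eq1: (x + 31.823)² + (y + 18.031)² = 18.0835218212²
eq2: (x − 26.867)² + (y − 36.709)² = 67.2415278652²
eq3: (x + 42.901)² + (y − 0.532)² = 33.9204067744²
eq1−eq3, eq1−eq2 (x²,y² cancel):
  -22.156·x + 37.126·y = -320.621699
  117.380·x + 109.480·y = -3462.843228
det = -22.156·109.480 − 37.126·117.380 = -6783.488760
x = (-320.621699·109.480 − 37.126·-3462.843228) / -6783.488760 = -13.777550
y = (-22.156·-3462.843228 − -320.621699·117.380) / -6783.488760 = -16.858188
|P − Q| = √((-13.777550 − -10.658)² + (-16.858188 − -24.200)²) = 7.977079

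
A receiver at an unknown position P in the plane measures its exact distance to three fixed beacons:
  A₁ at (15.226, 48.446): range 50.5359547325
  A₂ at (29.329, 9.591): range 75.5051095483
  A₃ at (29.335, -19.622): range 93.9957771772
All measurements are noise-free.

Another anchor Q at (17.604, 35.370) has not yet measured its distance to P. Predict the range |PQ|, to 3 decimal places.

eq1: (x − 15.226)² + (y − 48.446)² = 50.5359547325²
eq2: (x − 29.329)² + (y − 9.591)² = 75.5051095483²
eq3: (x − 29.335)² + (y + 19.622)² = 93.9957771772²
eq1−eq3, eq1−eq2 (x²,y² cancel):
  28.218·x − 136.136·y = -7614.604289
  28.206·x − 77.710·y = -4773.807317
det = 28.218·-77.710 − -136.136·28.206 = 1647.031236
x = (-7614.604289·-77.710 − -136.136·-4773.807317) / 1647.031236 = -35.309673
y = (28.218·-4773.807317 − -7614.604289·28.206) / 1647.031236 = 48.614885
|P − Q| = √((-35.309673 − 17.604)² + (48.614885 − 35.370)²) = 54.546161

54.546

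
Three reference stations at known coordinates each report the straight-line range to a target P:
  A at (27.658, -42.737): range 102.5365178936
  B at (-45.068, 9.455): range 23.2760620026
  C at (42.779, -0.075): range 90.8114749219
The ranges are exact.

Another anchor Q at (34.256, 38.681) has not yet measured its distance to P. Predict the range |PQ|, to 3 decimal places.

eq1: (x − 27.658)² + (y + 42.737)² = 102.5365178936²
eq2: (x + 45.068)² + (y − 9.455)² = 23.2760620026²
eq3: (x − 42.779)² + (y + 0.075)² = 90.8114749219²
eq2−eq3, eq2−eq1 (x²,y² cancel):
  175.694·x − 19.060·y = -7995.422098
  145.452·x − 104.384·y = -9501.067955
det = 175.694·-104.384 − -19.060·145.452 = -15567.327376
x = (-7995.422098·-104.384 − -19.060·-9501.067955) / -15567.327376 = -41.979189
y = (175.694·-9501.067955 − -7995.422098·145.452) / -15567.327376 = 32.525204
|P − Q| = √((-41.979189 − 34.256)² + (32.525204 − 38.681)²) = 76.483318

76.483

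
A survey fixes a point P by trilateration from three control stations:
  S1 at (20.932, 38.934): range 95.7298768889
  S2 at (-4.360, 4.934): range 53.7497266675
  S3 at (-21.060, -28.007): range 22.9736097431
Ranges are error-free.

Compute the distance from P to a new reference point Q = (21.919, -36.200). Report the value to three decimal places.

eq1: (x − 20.932)² + (y − 38.934)² = 95.7298768889²
eq2: (x + 4.360)² + (y − 4.934)² = 53.7497266675²
eq3: (x + 21.060)² + (y + 28.007)² = 22.9736097431²
eq1−eq3, eq1−eq2 (x²,y² cancel):
  -83.984·x − 133.882·y = 7910.333254
  -50.584·x − 68.000·y = 4364.525188
det = -83.984·-68.000 − -133.882·-50.584 = -1061.375088
x = (7910.333254·-68.000 − -133.882·4364.525188) / -1061.375088 = -43.743913
y = (-83.984·4364.525188 − 7910.333254·-50.584) / -1061.375088 = -31.643869
|P − Q| = √((-43.743913 − 21.919)² + (-31.643869 − -36.200)²) = 65.820791

65.821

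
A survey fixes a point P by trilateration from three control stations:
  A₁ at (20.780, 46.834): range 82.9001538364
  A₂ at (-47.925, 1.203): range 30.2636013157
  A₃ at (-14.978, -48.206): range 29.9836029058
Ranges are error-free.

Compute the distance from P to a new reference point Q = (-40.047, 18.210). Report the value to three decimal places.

41.091

eq1: (x − 20.780)² + (y − 46.834)² = 82.9001538364²
eq2: (x + 47.925)² + (y − 1.203)² = 30.2636013157²
eq3: (x + 14.978)² + (y + 48.206)² = 29.9836029058²
eq3−eq2, eq3−eq1 (x²,y² cancel):
  -65.894·x + 98.818·y = -266.775207
  71.516·x + 190.080·y = -5896.346027
det = -65.894·190.080 − 98.818·71.516 = -19592.199608
x = (-266.775207·190.080 − 98.818·-5896.346027) / -19592.199608 = -27.151443
y = (-65.894·-5896.346027 − -266.775207·71.516) / -19592.199608 = -20.804837
|P − Q| = √((-27.151443 − -40.047)² + (-20.804837 − 18.210)²) = 41.090789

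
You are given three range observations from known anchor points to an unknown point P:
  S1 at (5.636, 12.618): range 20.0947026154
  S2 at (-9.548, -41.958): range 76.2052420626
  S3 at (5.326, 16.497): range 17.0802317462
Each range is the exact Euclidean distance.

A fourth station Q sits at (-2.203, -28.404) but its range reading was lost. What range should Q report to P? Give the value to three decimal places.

eq1: (x − 5.636)² + (y − 12.618)² = 20.0947026154²
eq2: (x + 9.548)² + (y + 41.958)² = 76.2052420626²
eq3: (x − 5.326)² + (y − 16.497)² = 17.0802317462²
eq2−eq1, eq2−eq3 (x²,y² cancel):
  30.368·x + 109.152·y = 3742.782197
  29.748·x + 116.910·y = 3964.383818
det = 30.368·116.910 − 109.152·29.748 = 303.269184
x = (3742.782197·116.910 − 109.152·3964.383818) / 303.269184 = 15.986603
y = (30.368·3964.383818 − 3742.782197·29.748) / 303.269184 = 29.841881
|P − Q| = √((15.986603 − -2.203)² + (29.841881 − -28.404)²) = 61.020032

61.020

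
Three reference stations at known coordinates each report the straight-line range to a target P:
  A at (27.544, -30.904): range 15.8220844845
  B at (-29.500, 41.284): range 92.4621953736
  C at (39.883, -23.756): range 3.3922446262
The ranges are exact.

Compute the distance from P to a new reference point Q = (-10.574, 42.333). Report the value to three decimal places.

80.192

eq1: (x − 27.544)² + (y + 30.904)² = 15.8220844845²
eq2: (x + 29.500)² + (y − 41.284)² = 92.4621953736²
eq3: (x − 39.883)² + (y + 23.756)² = 3.3922446262²
eq3−eq2, eq3−eq1 (x²,y² cancel):
  -138.766·x + 130.080·y = -8118.132819
  -24.678·x − 14.296·y = -680.103107
det = -138.766·-14.296 − 130.080·-24.678 = 5193.912976
x = (-8118.132819·-14.296 − 130.080·-680.103107) / 5193.912976 = 39.377756
y = (-138.766·-680.103107 − -8118.132819·-24.678) / 5193.912976 = -20.401592
|P − Q| = √((39.377756 − -10.574)² + (-20.401592 − 42.333)²) = 80.192313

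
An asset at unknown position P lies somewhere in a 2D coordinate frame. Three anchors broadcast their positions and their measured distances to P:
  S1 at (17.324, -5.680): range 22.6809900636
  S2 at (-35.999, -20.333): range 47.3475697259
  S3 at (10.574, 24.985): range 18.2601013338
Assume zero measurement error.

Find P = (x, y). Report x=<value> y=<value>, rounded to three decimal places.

eq1: (x − 17.324)² + (y + 5.680)² = 22.6809900636²
eq2: (x + 35.999)² + (y + 20.333)² = 47.3475697259²
eq3: (x − 10.574)² + (y − 24.985)² = 18.2601013338²
eq3−eq1, eq3−eq2 (x²,y² cancel):
  13.500·x − 61.330·y = -584.672335
  -93.146·x − 90.636·y = -935.061869
det = 13.500·-90.636 − -61.330·-93.146 = -6936.230180
x = (-584.672335·-90.636 − -61.330·-935.061869) / -6936.230180 = 0.627860
y = (13.500·-935.061869 − -584.672335·-93.146) / -6936.230180 = 9.671424

x=0.628 y=9.671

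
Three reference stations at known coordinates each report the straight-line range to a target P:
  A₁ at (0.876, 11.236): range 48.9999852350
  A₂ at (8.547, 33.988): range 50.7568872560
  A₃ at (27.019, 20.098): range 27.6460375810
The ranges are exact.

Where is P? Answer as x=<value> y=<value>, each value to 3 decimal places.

x=49.297 y=3.728

eq1: (x − 0.876)² + (y − 11.236)² = 48.9999852350²
eq2: (x − 8.547)² + (y − 33.988)² = 50.7568872560²
eq3: (x − 27.019)² + (y − 20.098)² = 27.6460375810²
eq2−eq1, eq2−eq3 (x²,y² cancel):
  -15.342·x − 45.504·y = -925.957230
  36.944·x − 27.780·y = 1717.678822
det = -15.342·-27.780 − -45.504·36.944 = 2107.300536
x = (-925.957230·-27.780 − -45.504·1717.678822) / 2107.300536 = 49.297358
y = (-15.342·1717.678822 − -925.957230·36.944) / 2107.300536 = 3.727962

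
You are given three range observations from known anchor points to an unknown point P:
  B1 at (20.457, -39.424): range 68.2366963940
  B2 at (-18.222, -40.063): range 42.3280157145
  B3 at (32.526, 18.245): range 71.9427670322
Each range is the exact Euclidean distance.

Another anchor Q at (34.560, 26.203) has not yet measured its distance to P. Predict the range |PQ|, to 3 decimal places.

76.452

eq1: (x − 20.457)² + (y + 39.424)² = 68.2366963940²
eq2: (x + 18.222)² + (y + 40.063)² = 42.3280157145²
eq3: (x − 32.526)² + (y − 18.245)² = 71.9427670322²
eq1−eq2, eq1−eq3 (x²,y² cancel):
  -77.358·x − 1.278·y = 2828.930448
  24.138·x + 115.338·y = -1101.434917
det = -77.358·115.338 − -1.278·24.138 = -8891.468640
x = (2828.930448·115.338 − -1.278·-1101.434917) / -8891.468640 = -36.537895
y = (-77.358·-1101.434917 − 2828.930448·24.138) / -8891.468640 = -1.902957
|P − Q| = √((-36.537895 − 34.560)² + (-1.902957 − 26.203)²) = 76.451654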